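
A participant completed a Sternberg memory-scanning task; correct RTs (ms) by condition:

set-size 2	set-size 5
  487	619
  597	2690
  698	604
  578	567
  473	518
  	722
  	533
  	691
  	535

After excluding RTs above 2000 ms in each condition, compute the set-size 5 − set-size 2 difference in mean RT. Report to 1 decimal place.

set-size 5: exclude 2690
M(set-size 2) = 2833/5 = 566.600
M(set-size 5) = 4789/8 = 598.625
Difference = 598.625 − 566.600 = 32.025 ms

32.0 ms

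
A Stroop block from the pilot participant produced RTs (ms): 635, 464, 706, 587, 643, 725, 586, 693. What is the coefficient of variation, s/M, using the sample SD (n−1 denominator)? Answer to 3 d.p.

0.135

n = 8, Σ = 5039, M = 629.8750
Σ(x−M)² = 50304.875; s = √(50304.875/7) = 84.7727
CV = 84.7727 / 629.8750 = 0.13459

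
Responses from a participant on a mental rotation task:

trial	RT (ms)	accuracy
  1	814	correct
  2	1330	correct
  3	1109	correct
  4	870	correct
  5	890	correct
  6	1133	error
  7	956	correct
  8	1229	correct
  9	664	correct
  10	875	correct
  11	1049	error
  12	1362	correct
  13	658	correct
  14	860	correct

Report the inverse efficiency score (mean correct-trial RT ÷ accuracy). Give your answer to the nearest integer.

1129 ms

Correct trials (n=12): 814, 1330, 1109, 870, 890, 956, 1229, 664, 875, 1362, 658, 860
Mean correct RT = 11617/12 = 968.0833 ms
Proportion correct = 12/14
IES = 968.0833 / (12/14) = 1129.431 ms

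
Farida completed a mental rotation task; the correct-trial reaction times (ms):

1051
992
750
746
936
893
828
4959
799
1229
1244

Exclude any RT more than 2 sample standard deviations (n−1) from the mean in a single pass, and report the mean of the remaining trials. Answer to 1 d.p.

n = 11, ΣRT = 14427, M = 1311.545
Σ(x−M)² = 14933202.73; s = √(14933202.73/10) = 1222.015
Cutoffs: 1311.545 ± 2·1222.015 → [-1132.5, 3755.6]
Outside: 4959 → excluded.
Retained (n=10): Σ = 9468, mean = 9468/10 = 946.800

946.8 ms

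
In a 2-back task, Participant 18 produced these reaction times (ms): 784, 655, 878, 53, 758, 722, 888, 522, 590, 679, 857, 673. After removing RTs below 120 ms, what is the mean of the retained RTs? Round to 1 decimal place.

727.8 ms

Excluded: 53
Retained (n=11): Σ = 8006
Mean = 8006/11 = 727.8182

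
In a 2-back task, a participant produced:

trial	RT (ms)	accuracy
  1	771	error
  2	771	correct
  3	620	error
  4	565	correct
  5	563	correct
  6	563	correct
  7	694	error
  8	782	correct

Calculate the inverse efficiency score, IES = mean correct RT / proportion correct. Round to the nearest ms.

1038 ms

Correct trials (n=5): 771, 565, 563, 563, 782
Mean correct RT = 3244/5 = 648.8000 ms
Proportion correct = 5/8
IES = 648.8000 / (5/8) = 1038.080 ms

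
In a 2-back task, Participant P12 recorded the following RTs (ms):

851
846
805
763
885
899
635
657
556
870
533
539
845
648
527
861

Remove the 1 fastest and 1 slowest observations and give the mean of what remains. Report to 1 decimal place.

735.3 ms

Sorted: 527, 533, 539, 556, 635, 648, 657, 763, 805, 845, 846, 851, 861, 870, 885, 899
Drop lowest 1 (527) and highest 1 (899)
Remaining (n=14): Σ = 10294, mean = 10294/14 = 735.286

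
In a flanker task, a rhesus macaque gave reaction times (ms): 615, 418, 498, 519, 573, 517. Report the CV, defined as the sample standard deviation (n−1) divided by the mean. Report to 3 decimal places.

n = 6, Σ = 3140, M = 523.3333
Σ(x−M)² = 22665.333; s = √(22665.333/5) = 67.3281
CV = 67.3281 / 523.3333 = 0.12865

0.129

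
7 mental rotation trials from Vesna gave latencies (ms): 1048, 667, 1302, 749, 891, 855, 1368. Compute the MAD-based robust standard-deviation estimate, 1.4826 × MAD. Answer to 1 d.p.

Sorted: 667, 749, 855, 891, 1048, 1302, 1368 → median = 891
|x − 891| sorted: 0, 36, 142, 157, 224, 411, 477 → MAD = 157
Robust SD ≈ 1.4826 × 157 = 232.768

232.8 ms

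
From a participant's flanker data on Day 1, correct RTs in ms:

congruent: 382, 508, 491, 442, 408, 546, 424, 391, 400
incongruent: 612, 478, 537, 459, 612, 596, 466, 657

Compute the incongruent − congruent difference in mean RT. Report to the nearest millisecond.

109 ms

M(congruent) = 3992/9 = 443.556
M(incongruent) = 4417/8 = 552.125
Difference = 552.125 − 443.556 = 108.569 ms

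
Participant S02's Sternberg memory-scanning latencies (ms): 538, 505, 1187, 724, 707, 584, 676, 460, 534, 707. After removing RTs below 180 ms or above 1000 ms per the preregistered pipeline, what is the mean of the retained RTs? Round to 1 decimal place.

Excluded: 1187
Retained (n=9): Σ = 5435
Mean = 5435/9 = 603.8889

603.9 ms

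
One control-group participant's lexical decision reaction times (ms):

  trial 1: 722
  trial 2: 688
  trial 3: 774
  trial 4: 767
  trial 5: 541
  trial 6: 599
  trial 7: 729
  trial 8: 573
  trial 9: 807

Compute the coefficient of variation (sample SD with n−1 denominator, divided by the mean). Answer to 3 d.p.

n = 9, Σ = 6200, M = 688.8889
Σ(x−M)² = 73382.889; s = √(73382.889/8) = 95.7751
CV = 95.7751 / 688.8889 = 0.13903

0.139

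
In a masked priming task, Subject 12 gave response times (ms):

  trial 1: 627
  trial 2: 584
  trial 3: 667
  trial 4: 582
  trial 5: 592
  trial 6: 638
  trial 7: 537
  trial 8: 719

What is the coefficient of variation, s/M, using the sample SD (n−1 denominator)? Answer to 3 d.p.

n = 8, Σ = 4946, M = 618.2500
Σ(x−M)² = 22771.500; s = √(22771.500/7) = 57.0357
CV = 57.0357 / 618.2500 = 0.09225

0.092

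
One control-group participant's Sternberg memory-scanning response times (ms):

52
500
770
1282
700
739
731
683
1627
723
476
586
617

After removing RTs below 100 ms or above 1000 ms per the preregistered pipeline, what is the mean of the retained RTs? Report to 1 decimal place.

Excluded: 52, 1282, 1627
Retained (n=10): Σ = 6525
Mean = 6525/10 = 652.5000

652.5 ms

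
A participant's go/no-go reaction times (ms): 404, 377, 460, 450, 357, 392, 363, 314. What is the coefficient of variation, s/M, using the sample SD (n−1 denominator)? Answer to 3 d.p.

0.124

n = 8, Σ = 3117, M = 389.6250
Σ(x−M)² = 16461.875; s = √(16461.875/7) = 48.4943
CV = 48.4943 / 389.6250 = 0.12446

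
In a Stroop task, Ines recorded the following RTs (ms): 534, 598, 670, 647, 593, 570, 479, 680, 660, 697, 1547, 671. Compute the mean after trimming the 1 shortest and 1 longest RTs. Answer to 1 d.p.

Sorted: 479, 534, 570, 593, 598, 647, 660, 670, 671, 680, 697, 1547
Drop lowest 1 (479) and highest 1 (1547)
Remaining (n=10): Σ = 6320, mean = 6320/10 = 632.000

632.0 ms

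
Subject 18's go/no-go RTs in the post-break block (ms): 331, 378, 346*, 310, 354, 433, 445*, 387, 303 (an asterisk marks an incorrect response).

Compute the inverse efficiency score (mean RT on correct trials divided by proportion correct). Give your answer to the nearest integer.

Correct trials (n=7): 331, 378, 310, 354, 433, 387, 303
Mean correct RT = 2496/7 = 356.5714 ms
Proportion correct = 7/9
IES = 356.5714 / (7/9) = 458.449 ms

458 ms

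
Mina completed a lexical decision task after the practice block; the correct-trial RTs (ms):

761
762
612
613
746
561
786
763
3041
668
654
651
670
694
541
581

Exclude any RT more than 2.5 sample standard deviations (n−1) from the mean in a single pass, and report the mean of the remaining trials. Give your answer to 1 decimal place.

n = 16, ΣRT = 13104, M = 819.000
Σ(x−M)² = 5355304.00; s = √(5355304.00/15) = 597.512
Cutoffs: 819.000 ± 2.5·597.512 → [-674.8, 2312.8]
Outside: 3041 → excluded.
Retained (n=15): Σ = 10063, mean = 10063/15 = 670.867

670.9 ms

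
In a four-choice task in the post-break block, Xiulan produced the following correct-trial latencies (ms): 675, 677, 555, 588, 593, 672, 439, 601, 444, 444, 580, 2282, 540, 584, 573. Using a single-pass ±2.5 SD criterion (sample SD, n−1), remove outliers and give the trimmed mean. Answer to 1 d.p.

568.9 ms

n = 15, ΣRT = 10247, M = 683.133
Σ(x−M)² = 2823991.73; s = √(2823991.73/14) = 449.125
Cutoffs: 683.133 ± 2.5·449.125 → [-439.7, 1805.9]
Outside: 2282 → excluded.
Retained (n=14): Σ = 7965, mean = 7965/14 = 568.929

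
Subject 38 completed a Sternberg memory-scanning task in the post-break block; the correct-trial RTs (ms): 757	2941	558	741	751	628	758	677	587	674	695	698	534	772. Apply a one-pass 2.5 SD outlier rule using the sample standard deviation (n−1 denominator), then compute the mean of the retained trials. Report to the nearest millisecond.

n = 14, ΣRT = 11771, M = 840.786
Σ(x−M)² = 4827578.36; s = √(4827578.36/13) = 609.387
Cutoffs: 840.786 ± 2.5·609.387 → [-682.7, 2364.3]
Outside: 2941 → excluded.
Retained (n=13): Σ = 8830, mean = 8830/13 = 679.231

679 ms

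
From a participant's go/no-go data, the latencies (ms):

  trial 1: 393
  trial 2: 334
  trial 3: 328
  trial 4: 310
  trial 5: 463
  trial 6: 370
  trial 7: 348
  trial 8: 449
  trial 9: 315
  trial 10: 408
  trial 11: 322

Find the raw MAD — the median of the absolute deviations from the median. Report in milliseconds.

Sorted: 310, 315, 322, 328, 334, 348, 370, 393, 408, 449, 463 → median = 348
|x − 348|: 45, 14, 20, 38, 115, 22, 0, 101, 33, 60, 26
Sorted deviations: 0, 14, 20, 22, 26, 33, 38, 45, 60, 101, 115 → MAD = 33

33 ms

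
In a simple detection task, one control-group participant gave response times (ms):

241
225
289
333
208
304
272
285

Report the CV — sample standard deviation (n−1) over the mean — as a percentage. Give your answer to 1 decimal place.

n = 8, Σ = 2157, M = 269.6250
Σ(x−M)² = 12423.875; s = √(12423.875/7) = 42.1288
CV = 42.1288 / 269.6250 = 0.15625 = 15.625%

15.6%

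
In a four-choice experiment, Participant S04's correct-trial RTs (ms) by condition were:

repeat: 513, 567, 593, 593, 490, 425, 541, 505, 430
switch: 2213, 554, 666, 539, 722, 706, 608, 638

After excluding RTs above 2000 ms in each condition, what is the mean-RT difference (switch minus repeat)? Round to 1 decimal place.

115.8 ms

switch: exclude 2213
M(repeat) = 4657/9 = 517.444
M(switch) = 4433/7 = 633.286
Difference = 633.286 − 517.444 = 115.841 ms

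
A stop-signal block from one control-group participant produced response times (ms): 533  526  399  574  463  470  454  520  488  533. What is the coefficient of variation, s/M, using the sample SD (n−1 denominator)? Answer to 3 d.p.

n = 10, Σ = 4960, M = 496.0000
Σ(x−M)² = 23300.000; s = √(23300.000/9) = 50.8811
CV = 50.8811 / 496.0000 = 0.10258

0.103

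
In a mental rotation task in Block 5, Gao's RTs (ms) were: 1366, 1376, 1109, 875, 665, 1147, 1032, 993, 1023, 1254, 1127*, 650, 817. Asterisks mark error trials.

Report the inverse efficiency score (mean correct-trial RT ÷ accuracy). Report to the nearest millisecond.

Correct trials (n=12): 1366, 1376, 1109, 875, 665, 1147, 1032, 993, 1023, 1254, 650, 817
Mean correct RT = 12307/12 = 1025.5833 ms
Proportion correct = 12/13
IES = 1025.5833 / (12/13) = 1111.049 ms

1111 ms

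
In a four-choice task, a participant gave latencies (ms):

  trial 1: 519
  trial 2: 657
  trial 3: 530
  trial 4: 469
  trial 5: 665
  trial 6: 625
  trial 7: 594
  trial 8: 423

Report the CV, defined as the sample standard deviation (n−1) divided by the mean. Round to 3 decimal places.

0.159

n = 8, Σ = 4482, M = 560.2500
Σ(x−M)² = 55445.500; s = √(55445.500/7) = 88.9988
CV = 88.9988 / 560.2500 = 0.15886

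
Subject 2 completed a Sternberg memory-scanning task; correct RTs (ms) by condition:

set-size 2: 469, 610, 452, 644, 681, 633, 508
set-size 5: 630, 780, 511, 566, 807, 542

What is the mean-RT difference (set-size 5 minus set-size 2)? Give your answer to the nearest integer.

M(set-size 2) = 3997/7 = 571.000
M(set-size 5) = 3836/6 = 639.333
Difference = 639.333 − 571.000 = 68.333 ms

68 ms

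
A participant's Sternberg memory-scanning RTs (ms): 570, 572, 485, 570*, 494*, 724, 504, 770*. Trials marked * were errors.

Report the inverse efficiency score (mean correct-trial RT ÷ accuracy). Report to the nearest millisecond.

Correct trials (n=5): 570, 572, 485, 724, 504
Mean correct RT = 2855/5 = 571.0000 ms
Proportion correct = 5/8
IES = 571.0000 / (5/8) = 913.600 ms

914 ms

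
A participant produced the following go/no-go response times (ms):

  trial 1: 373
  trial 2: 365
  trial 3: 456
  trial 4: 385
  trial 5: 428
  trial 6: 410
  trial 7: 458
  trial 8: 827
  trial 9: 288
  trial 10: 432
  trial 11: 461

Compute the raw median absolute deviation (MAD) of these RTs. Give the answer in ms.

Sorted: 288, 365, 373, 385, 410, 428, 432, 456, 458, 461, 827 → median = 428
|x − 428|: 55, 63, 28, 43, 0, 18, 30, 399, 140, 4, 33
Sorted deviations: 0, 4, 18, 28, 30, 33, 43, 55, 63, 140, 399 → MAD = 33

33 ms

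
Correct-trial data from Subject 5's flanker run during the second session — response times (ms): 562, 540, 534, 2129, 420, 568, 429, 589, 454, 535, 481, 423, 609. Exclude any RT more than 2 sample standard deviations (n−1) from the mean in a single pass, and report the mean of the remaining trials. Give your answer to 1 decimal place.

512.0 ms

n = 13, ΣRT = 8273, M = 636.385
Σ(x−M)² = 2463929.08; s = √(2463929.08/12) = 453.131
Cutoffs: 636.385 ± 2·453.131 → [-269.9, 1542.6]
Outside: 2129 → excluded.
Retained (n=12): Σ = 6144, mean = 6144/12 = 512.000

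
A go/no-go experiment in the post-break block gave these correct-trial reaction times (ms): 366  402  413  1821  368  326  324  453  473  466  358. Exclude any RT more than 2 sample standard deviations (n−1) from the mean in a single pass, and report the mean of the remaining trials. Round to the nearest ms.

n = 11, ΣRT = 5770, M = 524.545
Σ(x−M)² = 1876476.73; s = √(1876476.73/10) = 433.183
Cutoffs: 524.545 ± 2·433.183 → [-341.8, 1390.9]
Outside: 1821 → excluded.
Retained (n=10): Σ = 3949, mean = 3949/10 = 394.900

395 ms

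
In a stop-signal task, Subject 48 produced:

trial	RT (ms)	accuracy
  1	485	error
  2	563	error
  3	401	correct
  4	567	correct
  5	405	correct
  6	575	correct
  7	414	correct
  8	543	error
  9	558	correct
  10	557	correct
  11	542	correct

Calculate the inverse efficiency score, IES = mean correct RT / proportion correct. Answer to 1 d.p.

690.8 ms

Correct trials (n=8): 401, 567, 405, 575, 414, 558, 557, 542
Mean correct RT = 4019/8 = 502.3750 ms
Proportion correct = 8/11
IES = 502.3750 / (8/11) = 690.766 ms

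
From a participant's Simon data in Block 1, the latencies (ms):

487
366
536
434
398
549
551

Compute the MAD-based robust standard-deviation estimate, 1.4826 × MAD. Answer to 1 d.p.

Sorted: 366, 398, 434, 487, 536, 549, 551 → median = 487
|x − 487| sorted: 0, 49, 53, 62, 64, 89, 121 → MAD = 62
Robust SD ≈ 1.4826 × 62 = 91.921

91.9 ms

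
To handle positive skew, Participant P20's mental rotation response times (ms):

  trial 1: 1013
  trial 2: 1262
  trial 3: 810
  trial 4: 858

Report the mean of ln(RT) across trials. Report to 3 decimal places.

ln(RT): 6.9207, 7.1405, 6.6970, 6.7546
Σ ln(RT) = 27.5128
Mean = 27.5128/4 = 6.87819

6.878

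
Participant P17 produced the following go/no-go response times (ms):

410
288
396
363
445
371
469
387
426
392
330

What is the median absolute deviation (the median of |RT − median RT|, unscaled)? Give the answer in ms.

Sorted: 288, 330, 363, 371, 387, 392, 396, 410, 426, 445, 469 → median = 392
|x − 392|: 18, 104, 4, 29, 53, 21, 77, 5, 34, 0, 62
Sorted deviations: 0, 4, 5, 18, 21, 29, 34, 53, 62, 77, 104 → MAD = 29

29 ms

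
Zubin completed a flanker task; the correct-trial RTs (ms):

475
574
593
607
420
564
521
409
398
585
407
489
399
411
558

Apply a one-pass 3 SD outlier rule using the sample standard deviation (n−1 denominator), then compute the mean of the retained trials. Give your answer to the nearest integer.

494 ms

n = 15, ΣRT = 7410, M = 494.000
Σ(x−M)² = 92762.00; s = √(92762.00/14) = 81.399
Cutoffs: 494.000 ± 3·81.399 → [249.8, 738.2]
No RTs fall outside the cutoffs; all 15 retained. Mean = 7410/15 = 494.000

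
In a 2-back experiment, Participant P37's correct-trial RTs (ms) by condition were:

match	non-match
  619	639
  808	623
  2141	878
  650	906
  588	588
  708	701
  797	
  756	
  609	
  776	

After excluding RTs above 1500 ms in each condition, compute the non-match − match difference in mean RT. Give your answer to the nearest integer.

match: exclude 2141
M(match) = 6311/9 = 701.222
M(non-match) = 4335/6 = 722.500
Difference = 722.500 − 701.222 = 21.278 ms

21 ms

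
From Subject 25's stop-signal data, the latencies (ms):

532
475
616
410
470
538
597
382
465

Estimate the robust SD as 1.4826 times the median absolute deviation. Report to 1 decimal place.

93.4 ms

Sorted: 382, 410, 465, 470, 475, 532, 538, 597, 616 → median = 475
|x − 475| sorted: 0, 5, 10, 57, 63, 65, 93, 122, 141 → MAD = 63
Robust SD ≈ 1.4826 × 63 = 93.404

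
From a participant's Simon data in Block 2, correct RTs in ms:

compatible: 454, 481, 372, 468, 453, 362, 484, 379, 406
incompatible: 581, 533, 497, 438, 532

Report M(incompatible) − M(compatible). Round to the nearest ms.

87 ms

M(compatible) = 3859/9 = 428.778
M(incompatible) = 2581/5 = 516.200
Difference = 516.200 − 428.778 = 87.422 ms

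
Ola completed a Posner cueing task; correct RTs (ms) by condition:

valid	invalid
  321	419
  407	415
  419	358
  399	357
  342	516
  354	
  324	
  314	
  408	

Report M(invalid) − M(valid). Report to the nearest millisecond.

48 ms

M(valid) = 3288/9 = 365.333
M(invalid) = 2065/5 = 413.000
Difference = 413.000 − 365.333 = 47.667 ms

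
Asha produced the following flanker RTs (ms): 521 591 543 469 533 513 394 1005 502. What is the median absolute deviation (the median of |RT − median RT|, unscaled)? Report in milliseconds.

Sorted: 394, 469, 502, 513, 521, 533, 543, 591, 1005 → median = 521
|x − 521|: 0, 70, 22, 52, 12, 8, 127, 484, 19
Sorted deviations: 0, 8, 12, 19, 22, 52, 70, 127, 484 → MAD = 22

22 ms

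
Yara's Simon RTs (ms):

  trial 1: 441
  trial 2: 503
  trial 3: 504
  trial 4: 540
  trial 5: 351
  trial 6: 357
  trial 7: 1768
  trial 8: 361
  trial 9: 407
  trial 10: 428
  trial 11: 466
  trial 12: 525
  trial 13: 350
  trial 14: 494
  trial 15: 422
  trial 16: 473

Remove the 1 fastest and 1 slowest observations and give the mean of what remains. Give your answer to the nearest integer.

Sorted: 350, 351, 357, 361, 407, 422, 428, 441, 466, 473, 494, 503, 504, 525, 540, 1768
Drop lowest 1 (350) and highest 1 (1768)
Remaining (n=14): Σ = 6272, mean = 6272/14 = 448.000

448 ms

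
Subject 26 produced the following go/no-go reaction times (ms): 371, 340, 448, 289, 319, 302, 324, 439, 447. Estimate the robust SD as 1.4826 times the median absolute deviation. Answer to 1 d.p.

Sorted: 289, 302, 319, 324, 340, 371, 439, 447, 448 → median = 340
|x − 340| sorted: 0, 16, 21, 31, 38, 51, 99, 107, 108 → MAD = 38
Robust SD ≈ 1.4826 × 38 = 56.339

56.3 ms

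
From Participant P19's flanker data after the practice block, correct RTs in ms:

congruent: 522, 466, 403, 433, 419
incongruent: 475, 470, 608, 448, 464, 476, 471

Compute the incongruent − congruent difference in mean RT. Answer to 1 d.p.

38.8 ms

M(congruent) = 2243/5 = 448.600
M(incongruent) = 3412/7 = 487.429
Difference = 487.429 − 448.600 = 38.829 ms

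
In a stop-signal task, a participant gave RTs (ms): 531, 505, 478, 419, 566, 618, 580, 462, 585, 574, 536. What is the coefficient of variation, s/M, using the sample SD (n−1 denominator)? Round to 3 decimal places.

n = 11, Σ = 5854, M = 532.1818
Σ(x−M)² = 36759.636; s = √(36759.636/10) = 60.6297
CV = 60.6297 / 532.1818 = 0.11393

0.114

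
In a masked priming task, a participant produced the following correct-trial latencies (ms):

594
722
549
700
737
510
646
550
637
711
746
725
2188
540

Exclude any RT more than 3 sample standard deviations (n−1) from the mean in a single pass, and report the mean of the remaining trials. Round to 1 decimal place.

n = 14, ΣRT = 10555, M = 753.929
Σ(x−M)² = 2303264.93; s = √(2303264.93/13) = 420.921
Cutoffs: 753.929 ± 3·420.921 → [-508.8, 2016.7]
Outside: 2188 → excluded.
Retained (n=13): Σ = 8367, mean = 8367/13 = 643.615

643.6 ms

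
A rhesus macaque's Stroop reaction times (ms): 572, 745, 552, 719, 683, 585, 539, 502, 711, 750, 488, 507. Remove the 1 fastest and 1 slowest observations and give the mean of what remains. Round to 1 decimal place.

Sorted: 488, 502, 507, 539, 552, 572, 585, 683, 711, 719, 745, 750
Drop lowest 1 (488) and highest 1 (750)
Remaining (n=10): Σ = 6115, mean = 6115/10 = 611.500

611.5 ms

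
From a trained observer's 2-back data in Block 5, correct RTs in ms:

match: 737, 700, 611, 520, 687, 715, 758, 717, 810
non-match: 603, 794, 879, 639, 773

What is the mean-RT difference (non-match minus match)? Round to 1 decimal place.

42.6 ms

M(match) = 6255/9 = 695.000
M(non-match) = 3688/5 = 737.600
Difference = 737.600 − 695.000 = 42.600 ms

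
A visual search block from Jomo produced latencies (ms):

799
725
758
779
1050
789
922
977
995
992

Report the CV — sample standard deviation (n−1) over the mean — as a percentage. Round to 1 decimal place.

n = 10, Σ = 8786, M = 878.6000
Σ(x−M)² = 129774.400; s = √(129774.400/9) = 120.0807
CV = 120.0807 / 878.6000 = 0.13667 = 13.667%

13.7%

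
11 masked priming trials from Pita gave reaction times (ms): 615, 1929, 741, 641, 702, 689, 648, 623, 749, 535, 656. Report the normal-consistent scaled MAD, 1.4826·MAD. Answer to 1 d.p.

60.8 ms

Sorted: 535, 615, 623, 641, 648, 656, 689, 702, 741, 749, 1929 → median = 656
|x − 656| sorted: 0, 8, 15, 33, 33, 41, 46, 85, 93, 121, 1273 → MAD = 41
Robust SD ≈ 1.4826 × 41 = 60.787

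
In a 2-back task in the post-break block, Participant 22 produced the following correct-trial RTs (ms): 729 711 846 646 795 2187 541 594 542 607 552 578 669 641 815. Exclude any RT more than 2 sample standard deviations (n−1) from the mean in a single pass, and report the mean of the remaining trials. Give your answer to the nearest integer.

n = 15, ΣRT = 11453, M = 763.533
Σ(x−M)² = 2309425.73; s = √(2309425.73/14) = 406.151
Cutoffs: 763.533 ± 2·406.151 → [-48.8, 1575.8]
Outside: 2187 → excluded.
Retained (n=14): Σ = 9266, mean = 9266/14 = 661.857

662 ms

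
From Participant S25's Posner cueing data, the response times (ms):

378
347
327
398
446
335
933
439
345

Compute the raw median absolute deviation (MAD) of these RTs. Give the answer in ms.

43 ms

Sorted: 327, 335, 345, 347, 378, 398, 439, 446, 933 → median = 378
|x − 378|: 0, 31, 51, 20, 68, 43, 555, 61, 33
Sorted deviations: 0, 20, 31, 33, 43, 51, 61, 68, 555 → MAD = 43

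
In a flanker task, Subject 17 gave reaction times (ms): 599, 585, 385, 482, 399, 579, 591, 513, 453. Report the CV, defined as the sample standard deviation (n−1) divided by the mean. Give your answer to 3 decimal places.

n = 9, Σ = 4586, M = 509.5556
Σ(x−M)² = 56854.222; s = √(56854.222/8) = 84.3017
CV = 84.3017 / 509.5556 = 0.16544

0.165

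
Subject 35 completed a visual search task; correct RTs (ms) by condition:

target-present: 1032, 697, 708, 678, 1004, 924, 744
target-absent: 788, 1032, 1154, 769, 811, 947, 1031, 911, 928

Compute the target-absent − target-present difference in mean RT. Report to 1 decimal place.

M(target-present) = 5787/7 = 826.714
M(target-absent) = 8371/9 = 930.111
Difference = 930.111 − 826.714 = 103.397 ms

103.4 ms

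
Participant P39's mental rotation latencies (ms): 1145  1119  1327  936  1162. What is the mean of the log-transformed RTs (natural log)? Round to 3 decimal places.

7.031

ln(RT): 7.0432, 7.0202, 7.1907, 6.8416, 7.0579
Σ ln(RT) = 35.1535
Mean = 35.1535/5 = 7.03071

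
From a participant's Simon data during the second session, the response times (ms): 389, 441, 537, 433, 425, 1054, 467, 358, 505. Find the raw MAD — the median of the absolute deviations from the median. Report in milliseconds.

52 ms

Sorted: 358, 389, 425, 433, 441, 467, 505, 537, 1054 → median = 441
|x − 441|: 52, 0, 96, 8, 16, 613, 26, 83, 64
Sorted deviations: 0, 8, 16, 26, 52, 64, 83, 96, 613 → MAD = 52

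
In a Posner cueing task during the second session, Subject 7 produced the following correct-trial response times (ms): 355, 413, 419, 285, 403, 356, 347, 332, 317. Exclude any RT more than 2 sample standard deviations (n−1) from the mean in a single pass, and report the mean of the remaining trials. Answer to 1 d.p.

n = 9, ΣRT = 3227, M = 358.556
Σ(x−M)² = 16588.22; s = √(16588.22/8) = 45.536
Cutoffs: 358.556 ± 2·45.536 → [267.5, 449.6]
No RTs fall outside the cutoffs; all 9 retained. Mean = 3227/9 = 358.556

358.6 ms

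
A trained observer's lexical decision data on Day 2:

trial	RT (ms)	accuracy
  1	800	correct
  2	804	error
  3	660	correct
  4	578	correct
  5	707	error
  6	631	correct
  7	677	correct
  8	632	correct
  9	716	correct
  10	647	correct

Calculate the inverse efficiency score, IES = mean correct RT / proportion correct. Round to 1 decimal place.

834.5 ms

Correct trials (n=8): 800, 660, 578, 631, 677, 632, 716, 647
Mean correct RT = 5341/8 = 667.6250 ms
Proportion correct = 8/10
IES = 667.6250 / (8/10) = 834.531 ms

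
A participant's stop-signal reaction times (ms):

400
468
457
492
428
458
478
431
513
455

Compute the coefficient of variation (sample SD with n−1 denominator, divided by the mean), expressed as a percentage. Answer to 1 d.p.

n = 10, Σ = 4580, M = 458.0000
Σ(x−M)² = 9684.000; s = √(9684.000/9) = 32.8024
CV = 32.8024 / 458.0000 = 0.07162 = 7.162%

7.2%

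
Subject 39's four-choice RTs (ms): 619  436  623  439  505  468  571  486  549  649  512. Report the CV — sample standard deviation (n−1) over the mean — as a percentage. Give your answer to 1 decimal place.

14.1%

n = 11, Σ = 5857, M = 532.4545
Σ(x−M)² = 56552.727; s = √(56552.727/10) = 75.2015
CV = 75.2015 / 532.4545 = 0.14124 = 14.124%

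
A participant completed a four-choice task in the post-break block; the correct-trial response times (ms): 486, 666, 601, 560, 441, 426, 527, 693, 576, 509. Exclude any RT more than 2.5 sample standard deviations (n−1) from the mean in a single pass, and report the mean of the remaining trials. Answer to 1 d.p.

n = 10, ΣRT = 5485, M = 548.500
Σ(x−M)² = 70822.50; s = √(70822.50/9) = 88.708
Cutoffs: 548.500 ± 2.5·88.708 → [326.7, 770.3]
No RTs fall outside the cutoffs; all 10 retained. Mean = 5485/10 = 548.500

548.5 ms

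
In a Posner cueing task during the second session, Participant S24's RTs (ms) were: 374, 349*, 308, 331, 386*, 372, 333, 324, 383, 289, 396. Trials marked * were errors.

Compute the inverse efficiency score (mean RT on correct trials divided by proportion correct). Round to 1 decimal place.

422.3 ms

Correct trials (n=9): 374, 308, 331, 372, 333, 324, 383, 289, 396
Mean correct RT = 3110/9 = 345.5556 ms
Proportion correct = 9/11
IES = 345.5556 / (9/11) = 422.346 ms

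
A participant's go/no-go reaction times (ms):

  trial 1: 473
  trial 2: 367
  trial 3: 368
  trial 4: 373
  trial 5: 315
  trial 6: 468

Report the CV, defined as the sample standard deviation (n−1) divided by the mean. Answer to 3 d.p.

0.160

n = 6, Σ = 2364, M = 394.0000
Σ(x−M)² = 19804.000; s = √(19804.000/5) = 62.9349
CV = 62.9349 / 394.0000 = 0.15973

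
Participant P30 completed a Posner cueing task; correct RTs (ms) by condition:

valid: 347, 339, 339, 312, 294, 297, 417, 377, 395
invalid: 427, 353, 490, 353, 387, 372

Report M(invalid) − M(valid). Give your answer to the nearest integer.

51 ms

M(valid) = 3117/9 = 346.333
M(invalid) = 2382/6 = 397.000
Difference = 397.000 − 346.333 = 50.667 ms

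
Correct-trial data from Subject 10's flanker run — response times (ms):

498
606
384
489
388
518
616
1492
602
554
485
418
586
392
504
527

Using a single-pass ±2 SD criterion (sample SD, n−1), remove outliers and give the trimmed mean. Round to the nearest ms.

n = 16, ΣRT = 9059, M = 566.188
Σ(x−M)² = 1005186.44; s = √(1005186.44/15) = 258.868
Cutoffs: 566.188 ± 2·258.868 → [48.5, 1083.9]
Outside: 1492 → excluded.
Retained (n=15): Σ = 7567, mean = 7567/15 = 504.467

504 ms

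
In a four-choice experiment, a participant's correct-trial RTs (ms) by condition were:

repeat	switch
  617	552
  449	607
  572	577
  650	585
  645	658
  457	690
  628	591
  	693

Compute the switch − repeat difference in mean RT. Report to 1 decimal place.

M(repeat) = 4018/7 = 574.000
M(switch) = 4953/8 = 619.125
Difference = 619.125 − 574.000 = 45.125 ms

45.1 ms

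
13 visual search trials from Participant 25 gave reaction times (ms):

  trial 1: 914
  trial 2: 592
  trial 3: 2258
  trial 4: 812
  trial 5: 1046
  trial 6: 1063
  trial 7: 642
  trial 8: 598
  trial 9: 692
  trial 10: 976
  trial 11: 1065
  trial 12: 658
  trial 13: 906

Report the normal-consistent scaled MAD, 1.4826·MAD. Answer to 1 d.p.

Sorted: 592, 598, 642, 658, 692, 812, 906, 914, 976, 1046, 1063, 1065, 2258 → median = 906
|x − 906| sorted: 0, 8, 70, 94, 140, 157, 159, 214, 248, 264, 308, 314, 1352 → MAD = 159
Robust SD ≈ 1.4826 × 159 = 235.733

235.7 ms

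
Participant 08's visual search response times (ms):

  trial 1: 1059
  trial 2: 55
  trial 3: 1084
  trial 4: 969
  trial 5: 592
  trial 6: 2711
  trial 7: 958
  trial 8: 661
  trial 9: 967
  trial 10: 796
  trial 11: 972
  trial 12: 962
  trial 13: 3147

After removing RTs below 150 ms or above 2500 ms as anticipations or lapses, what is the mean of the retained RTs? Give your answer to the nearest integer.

Excluded: 55, 2711, 3147
Retained (n=10): Σ = 9020
Mean = 9020/10 = 902.0000

902 ms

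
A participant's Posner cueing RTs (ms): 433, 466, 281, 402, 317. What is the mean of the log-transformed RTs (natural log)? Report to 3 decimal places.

ln(RT): 6.0707, 6.1442, 5.6384, 5.9965, 5.7589
Σ ln(RT) = 29.6086
Mean = 29.6086/5 = 5.92173

5.922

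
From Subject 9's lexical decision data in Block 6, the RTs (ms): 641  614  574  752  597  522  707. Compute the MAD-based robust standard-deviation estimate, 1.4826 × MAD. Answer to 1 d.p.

Sorted: 522, 574, 597, 614, 641, 707, 752 → median = 614
|x − 614| sorted: 0, 17, 27, 40, 92, 93, 138 → MAD = 40
Robust SD ≈ 1.4826 × 40 = 59.304

59.3 ms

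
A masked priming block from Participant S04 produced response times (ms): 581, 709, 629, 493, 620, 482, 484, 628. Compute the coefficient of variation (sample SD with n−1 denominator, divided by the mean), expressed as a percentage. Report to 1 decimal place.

14.5%

n = 8, Σ = 4626, M = 578.2500
Σ(x−M)² = 49311.500; s = √(49311.500/7) = 83.9315
CV = 83.9315 / 578.2500 = 0.14515 = 14.515%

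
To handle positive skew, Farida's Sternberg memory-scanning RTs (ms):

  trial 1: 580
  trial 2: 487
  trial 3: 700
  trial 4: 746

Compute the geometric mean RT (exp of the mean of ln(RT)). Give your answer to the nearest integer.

620 ms

ln(RT): 6.3630, 6.1883, 6.5511, 6.6147
Mean ln(RT) = 25.7171/4 = 6.42927
Geometric mean = exp(6.42927) = 619.72 ms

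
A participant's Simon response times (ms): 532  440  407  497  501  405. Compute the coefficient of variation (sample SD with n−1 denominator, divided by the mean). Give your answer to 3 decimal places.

n = 6, Σ = 2782, M = 463.6667
Σ(x−M)² = 14387.333; s = √(14387.333/5) = 53.6420
CV = 53.6420 / 463.6667 = 0.11569

0.116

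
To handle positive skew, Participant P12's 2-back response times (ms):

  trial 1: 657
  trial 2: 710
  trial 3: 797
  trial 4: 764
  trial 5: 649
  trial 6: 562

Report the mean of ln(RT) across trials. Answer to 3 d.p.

ln(RT): 6.4877, 6.5653, 6.6809, 6.6386, 6.4754, 6.3315
Σ ln(RT) = 39.1793
Mean = 39.1793/6 = 6.52988

6.530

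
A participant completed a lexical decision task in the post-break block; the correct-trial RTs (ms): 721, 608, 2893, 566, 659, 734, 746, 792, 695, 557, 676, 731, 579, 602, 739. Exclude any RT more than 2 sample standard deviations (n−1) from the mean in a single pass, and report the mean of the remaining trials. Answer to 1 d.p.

671.8 ms

n = 15, ΣRT = 12298, M = 819.867
Σ(x−M)² = 4681783.73; s = √(4681783.73/14) = 578.285
Cutoffs: 819.867 ± 2·578.285 → [-336.7, 1976.4]
Outside: 2893 → excluded.
Retained (n=14): Σ = 9405, mean = 9405/14 = 671.786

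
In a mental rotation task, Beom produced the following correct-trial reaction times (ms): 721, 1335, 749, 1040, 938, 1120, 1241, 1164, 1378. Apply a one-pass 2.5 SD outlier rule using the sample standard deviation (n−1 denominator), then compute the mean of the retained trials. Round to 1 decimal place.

n = 9, ΣRT = 9686, M = 1076.222
Σ(x−M)² = 448483.56; s = √(448483.56/8) = 236.771
Cutoffs: 1076.222 ± 2.5·236.771 → [484.3, 1668.1]
No RTs fall outside the cutoffs; all 9 retained. Mean = 9686/9 = 1076.222

1076.2 ms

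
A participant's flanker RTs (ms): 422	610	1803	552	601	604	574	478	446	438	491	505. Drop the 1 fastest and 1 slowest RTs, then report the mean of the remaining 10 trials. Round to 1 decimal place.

Sorted: 422, 438, 446, 478, 491, 505, 552, 574, 601, 604, 610, 1803
Drop lowest 1 (422) and highest 1 (1803)
Remaining (n=10): Σ = 5299, mean = 5299/10 = 529.900

529.9 ms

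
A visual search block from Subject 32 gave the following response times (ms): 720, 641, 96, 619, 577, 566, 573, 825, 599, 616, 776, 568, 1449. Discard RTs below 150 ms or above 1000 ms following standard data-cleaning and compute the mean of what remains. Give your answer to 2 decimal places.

643.64 ms

Excluded: 96, 1449
Retained (n=11): Σ = 7080
Mean = 7080/11 = 643.6364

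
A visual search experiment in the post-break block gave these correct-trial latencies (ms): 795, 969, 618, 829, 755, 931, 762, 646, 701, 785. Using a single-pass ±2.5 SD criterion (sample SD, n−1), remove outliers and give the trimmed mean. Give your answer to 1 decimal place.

779.1 ms

n = 10, ΣRT = 7791, M = 779.100
Σ(x−M)² = 112554.90; s = √(112554.90/9) = 111.831
Cutoffs: 779.100 ± 2.5·111.831 → [499.5, 1058.7]
No RTs fall outside the cutoffs; all 10 retained. Mean = 7791/10 = 779.100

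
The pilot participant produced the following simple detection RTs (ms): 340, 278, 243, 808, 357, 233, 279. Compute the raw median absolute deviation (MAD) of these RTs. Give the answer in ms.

Sorted: 233, 243, 278, 279, 340, 357, 808 → median = 279
|x − 279|: 61, 1, 36, 529, 78, 46, 0
Sorted deviations: 0, 1, 36, 46, 61, 78, 529 → MAD = 46

46 ms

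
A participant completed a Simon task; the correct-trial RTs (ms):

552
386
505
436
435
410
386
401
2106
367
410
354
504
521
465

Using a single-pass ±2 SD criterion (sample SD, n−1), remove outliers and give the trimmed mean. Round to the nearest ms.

438 ms

n = 15, ΣRT = 8238, M = 549.200
Σ(x−M)² = 2646656.40; s = √(2646656.40/14) = 434.795
Cutoffs: 549.200 ± 2·434.795 → [-320.4, 1418.8]
Outside: 2106 → excluded.
Retained (n=14): Σ = 6132, mean = 6132/14 = 438.000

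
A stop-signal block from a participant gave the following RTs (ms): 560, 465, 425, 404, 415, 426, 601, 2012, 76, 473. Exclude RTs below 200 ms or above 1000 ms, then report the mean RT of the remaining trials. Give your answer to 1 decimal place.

471.1 ms

Excluded: 76, 2012
Retained (n=8): Σ = 3769
Mean = 3769/8 = 471.1250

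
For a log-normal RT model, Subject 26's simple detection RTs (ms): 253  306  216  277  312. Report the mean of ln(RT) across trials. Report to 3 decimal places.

5.600

ln(RT): 5.5334, 5.7236, 5.3753, 5.6240, 5.7430
Σ ln(RT) = 27.9993
Mean = 27.9993/5 = 5.59985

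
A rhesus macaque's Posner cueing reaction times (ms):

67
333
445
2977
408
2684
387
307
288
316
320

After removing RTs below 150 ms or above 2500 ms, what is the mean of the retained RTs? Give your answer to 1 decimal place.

Excluded: 67, 2684, 2977
Retained (n=8): Σ = 2804
Mean = 2804/8 = 350.5000

350.5 ms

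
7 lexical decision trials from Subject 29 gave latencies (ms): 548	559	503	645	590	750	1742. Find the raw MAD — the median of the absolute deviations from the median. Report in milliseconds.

Sorted: 503, 548, 559, 590, 645, 750, 1742 → median = 590
|x − 590|: 42, 31, 87, 55, 0, 160, 1152
Sorted deviations: 0, 31, 42, 55, 87, 160, 1152 → MAD = 55

55 ms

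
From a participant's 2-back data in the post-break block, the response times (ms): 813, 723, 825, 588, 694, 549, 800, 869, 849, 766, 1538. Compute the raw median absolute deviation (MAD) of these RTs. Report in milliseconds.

Sorted: 549, 588, 694, 723, 766, 800, 813, 825, 849, 869, 1538 → median = 800
|x − 800|: 13, 77, 25, 212, 106, 251, 0, 69, 49, 34, 738
Sorted deviations: 0, 13, 25, 34, 49, 69, 77, 106, 212, 251, 738 → MAD = 69

69 ms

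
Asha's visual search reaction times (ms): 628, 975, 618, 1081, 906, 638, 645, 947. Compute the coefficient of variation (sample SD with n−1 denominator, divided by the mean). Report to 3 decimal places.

0.237

n = 8, Σ = 6438, M = 804.7500
Σ(x−M)² = 255227.500; s = √(255227.500/7) = 190.9478
CV = 190.9478 / 804.7500 = 0.23728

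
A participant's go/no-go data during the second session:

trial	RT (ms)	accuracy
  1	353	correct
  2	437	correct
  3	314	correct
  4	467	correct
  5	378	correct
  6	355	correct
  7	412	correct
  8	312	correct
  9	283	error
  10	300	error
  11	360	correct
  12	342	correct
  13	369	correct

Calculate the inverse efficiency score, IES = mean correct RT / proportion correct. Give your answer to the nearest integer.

Correct trials (n=11): 353, 437, 314, 467, 378, 355, 412, 312, 360, 342, 369
Mean correct RT = 4099/11 = 372.6364 ms
Proportion correct = 11/13
IES = 372.6364 / (11/13) = 440.388 ms

440 ms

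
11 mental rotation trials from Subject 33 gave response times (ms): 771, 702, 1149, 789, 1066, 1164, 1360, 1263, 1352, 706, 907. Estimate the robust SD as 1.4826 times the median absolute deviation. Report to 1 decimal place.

410.7 ms

Sorted: 702, 706, 771, 789, 907, 1066, 1149, 1164, 1263, 1352, 1360 → median = 1066
|x − 1066| sorted: 0, 83, 98, 159, 197, 277, 286, 294, 295, 360, 364 → MAD = 277
Robust SD ≈ 1.4826 × 277 = 410.680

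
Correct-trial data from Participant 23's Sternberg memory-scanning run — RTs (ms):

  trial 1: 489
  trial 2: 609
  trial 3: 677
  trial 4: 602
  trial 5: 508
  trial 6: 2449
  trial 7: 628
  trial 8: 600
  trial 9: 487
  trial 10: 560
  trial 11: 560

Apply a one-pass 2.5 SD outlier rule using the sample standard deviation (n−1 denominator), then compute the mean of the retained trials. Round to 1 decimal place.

572.0 ms

n = 11, ΣRT = 8169, M = 742.636
Σ(x−M)² = 3238556.55; s = √(3238556.55/10) = 569.083
Cutoffs: 742.636 ± 2.5·569.083 → [-680.1, 2165.3]
Outside: 2449 → excluded.
Retained (n=10): Σ = 5720, mean = 5720/10 = 572.000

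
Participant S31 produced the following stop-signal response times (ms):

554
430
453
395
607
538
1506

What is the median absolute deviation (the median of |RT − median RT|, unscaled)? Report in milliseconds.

85 ms

Sorted: 395, 430, 453, 538, 554, 607, 1506 → median = 538
|x − 538|: 16, 108, 85, 143, 69, 0, 968
Sorted deviations: 0, 16, 69, 85, 108, 143, 968 → MAD = 85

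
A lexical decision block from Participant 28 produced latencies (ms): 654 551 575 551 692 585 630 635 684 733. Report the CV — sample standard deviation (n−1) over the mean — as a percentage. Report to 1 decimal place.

10.0%

n = 10, Σ = 6290, M = 629.0000
Σ(x−M)² = 35492.000; s = √(35492.000/9) = 62.7977
CV = 62.7977 / 629.0000 = 0.09984 = 9.984%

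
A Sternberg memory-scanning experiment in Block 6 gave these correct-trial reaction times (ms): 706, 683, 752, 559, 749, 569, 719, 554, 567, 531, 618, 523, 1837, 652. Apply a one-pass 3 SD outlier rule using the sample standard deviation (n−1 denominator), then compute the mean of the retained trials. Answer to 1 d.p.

n = 14, ΣRT = 10019, M = 715.643
Σ(x−M)² = 1440099.21; s = √(1440099.21/13) = 332.832
Cutoffs: 715.643 ± 3·332.832 → [-282.9, 1714.1]
Outside: 1837 → excluded.
Retained (n=13): Σ = 8182, mean = 8182/13 = 629.385

629.4 ms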